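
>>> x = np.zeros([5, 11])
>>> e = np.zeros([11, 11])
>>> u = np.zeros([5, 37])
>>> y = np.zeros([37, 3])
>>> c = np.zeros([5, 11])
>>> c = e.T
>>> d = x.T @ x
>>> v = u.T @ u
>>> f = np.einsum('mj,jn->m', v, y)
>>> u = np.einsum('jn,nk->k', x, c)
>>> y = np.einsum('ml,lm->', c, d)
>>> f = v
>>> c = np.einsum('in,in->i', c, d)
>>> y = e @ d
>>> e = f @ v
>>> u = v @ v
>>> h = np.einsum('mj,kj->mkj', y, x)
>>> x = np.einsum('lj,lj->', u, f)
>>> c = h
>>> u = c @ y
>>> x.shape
()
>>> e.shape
(37, 37)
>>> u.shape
(11, 5, 11)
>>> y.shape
(11, 11)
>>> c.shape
(11, 5, 11)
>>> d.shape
(11, 11)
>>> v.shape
(37, 37)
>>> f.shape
(37, 37)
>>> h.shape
(11, 5, 11)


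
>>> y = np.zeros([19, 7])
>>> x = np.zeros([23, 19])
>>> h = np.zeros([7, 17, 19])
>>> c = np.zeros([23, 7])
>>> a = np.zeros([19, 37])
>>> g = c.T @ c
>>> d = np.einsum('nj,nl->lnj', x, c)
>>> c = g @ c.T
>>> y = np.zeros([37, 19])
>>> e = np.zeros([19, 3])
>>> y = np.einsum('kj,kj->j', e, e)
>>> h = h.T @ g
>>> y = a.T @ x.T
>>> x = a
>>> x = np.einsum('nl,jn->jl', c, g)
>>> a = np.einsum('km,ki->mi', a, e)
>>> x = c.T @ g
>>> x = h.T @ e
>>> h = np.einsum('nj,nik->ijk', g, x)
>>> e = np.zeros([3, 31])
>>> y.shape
(37, 23)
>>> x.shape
(7, 17, 3)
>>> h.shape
(17, 7, 3)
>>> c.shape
(7, 23)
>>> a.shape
(37, 3)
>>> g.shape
(7, 7)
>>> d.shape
(7, 23, 19)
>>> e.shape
(3, 31)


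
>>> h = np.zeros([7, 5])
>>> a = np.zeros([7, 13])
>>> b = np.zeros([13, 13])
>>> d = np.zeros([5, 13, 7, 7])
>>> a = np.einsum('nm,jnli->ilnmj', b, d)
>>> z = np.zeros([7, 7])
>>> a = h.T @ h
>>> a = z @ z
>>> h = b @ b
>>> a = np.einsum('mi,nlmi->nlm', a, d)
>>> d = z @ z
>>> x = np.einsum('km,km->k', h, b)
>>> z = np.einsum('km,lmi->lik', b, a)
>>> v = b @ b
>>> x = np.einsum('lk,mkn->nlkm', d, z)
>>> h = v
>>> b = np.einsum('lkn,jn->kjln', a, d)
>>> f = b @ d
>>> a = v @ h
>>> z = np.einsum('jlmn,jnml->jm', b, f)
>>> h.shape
(13, 13)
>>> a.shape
(13, 13)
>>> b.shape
(13, 7, 5, 7)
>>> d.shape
(7, 7)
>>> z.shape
(13, 5)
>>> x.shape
(13, 7, 7, 5)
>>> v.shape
(13, 13)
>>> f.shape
(13, 7, 5, 7)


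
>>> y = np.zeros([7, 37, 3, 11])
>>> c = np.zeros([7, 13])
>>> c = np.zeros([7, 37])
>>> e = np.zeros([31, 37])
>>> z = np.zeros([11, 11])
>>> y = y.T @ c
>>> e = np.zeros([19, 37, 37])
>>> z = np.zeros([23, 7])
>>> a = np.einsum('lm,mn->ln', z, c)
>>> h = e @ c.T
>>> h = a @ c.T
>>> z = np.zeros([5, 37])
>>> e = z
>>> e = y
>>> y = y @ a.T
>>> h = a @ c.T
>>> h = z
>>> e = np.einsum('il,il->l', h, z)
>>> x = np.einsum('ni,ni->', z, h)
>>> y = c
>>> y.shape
(7, 37)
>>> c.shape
(7, 37)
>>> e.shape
(37,)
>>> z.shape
(5, 37)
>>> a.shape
(23, 37)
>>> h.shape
(5, 37)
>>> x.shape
()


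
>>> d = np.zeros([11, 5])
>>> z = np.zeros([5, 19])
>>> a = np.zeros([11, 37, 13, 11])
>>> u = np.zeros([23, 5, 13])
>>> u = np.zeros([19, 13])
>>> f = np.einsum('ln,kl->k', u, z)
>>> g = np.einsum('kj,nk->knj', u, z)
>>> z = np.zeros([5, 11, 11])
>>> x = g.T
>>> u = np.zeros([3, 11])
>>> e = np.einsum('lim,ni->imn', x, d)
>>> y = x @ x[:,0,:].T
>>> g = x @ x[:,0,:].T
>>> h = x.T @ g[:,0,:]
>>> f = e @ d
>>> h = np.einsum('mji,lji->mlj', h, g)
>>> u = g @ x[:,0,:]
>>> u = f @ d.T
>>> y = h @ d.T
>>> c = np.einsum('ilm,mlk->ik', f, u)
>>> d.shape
(11, 5)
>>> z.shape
(5, 11, 11)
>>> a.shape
(11, 37, 13, 11)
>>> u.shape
(5, 19, 11)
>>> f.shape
(5, 19, 5)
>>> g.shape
(13, 5, 13)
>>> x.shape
(13, 5, 19)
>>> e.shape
(5, 19, 11)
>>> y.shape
(19, 13, 11)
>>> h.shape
(19, 13, 5)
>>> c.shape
(5, 11)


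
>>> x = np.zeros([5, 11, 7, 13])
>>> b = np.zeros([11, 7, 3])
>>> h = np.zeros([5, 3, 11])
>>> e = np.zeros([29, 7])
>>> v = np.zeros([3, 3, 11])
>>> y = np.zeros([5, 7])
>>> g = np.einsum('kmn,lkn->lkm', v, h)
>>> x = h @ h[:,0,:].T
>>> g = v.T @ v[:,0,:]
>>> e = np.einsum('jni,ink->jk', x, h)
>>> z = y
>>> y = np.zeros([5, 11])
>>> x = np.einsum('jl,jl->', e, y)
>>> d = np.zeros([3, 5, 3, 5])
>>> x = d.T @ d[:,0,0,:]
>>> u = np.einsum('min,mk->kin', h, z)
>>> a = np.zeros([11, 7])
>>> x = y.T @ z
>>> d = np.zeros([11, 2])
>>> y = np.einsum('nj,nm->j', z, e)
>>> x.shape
(11, 7)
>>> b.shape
(11, 7, 3)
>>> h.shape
(5, 3, 11)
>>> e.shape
(5, 11)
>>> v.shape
(3, 3, 11)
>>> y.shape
(7,)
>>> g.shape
(11, 3, 11)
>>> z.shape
(5, 7)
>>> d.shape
(11, 2)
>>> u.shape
(7, 3, 11)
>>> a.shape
(11, 7)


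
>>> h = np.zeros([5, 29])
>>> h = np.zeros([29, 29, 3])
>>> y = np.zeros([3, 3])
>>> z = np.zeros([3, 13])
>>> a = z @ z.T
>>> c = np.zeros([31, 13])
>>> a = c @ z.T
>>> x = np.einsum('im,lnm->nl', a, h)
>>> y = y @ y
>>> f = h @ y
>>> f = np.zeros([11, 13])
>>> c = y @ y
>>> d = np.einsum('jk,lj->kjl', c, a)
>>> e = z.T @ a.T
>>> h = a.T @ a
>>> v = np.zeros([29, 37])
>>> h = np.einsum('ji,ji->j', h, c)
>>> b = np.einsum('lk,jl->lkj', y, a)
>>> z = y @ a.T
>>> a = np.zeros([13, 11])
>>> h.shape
(3,)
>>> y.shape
(3, 3)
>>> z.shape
(3, 31)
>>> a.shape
(13, 11)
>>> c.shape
(3, 3)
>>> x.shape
(29, 29)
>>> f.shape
(11, 13)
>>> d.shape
(3, 3, 31)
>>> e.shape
(13, 31)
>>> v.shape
(29, 37)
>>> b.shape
(3, 3, 31)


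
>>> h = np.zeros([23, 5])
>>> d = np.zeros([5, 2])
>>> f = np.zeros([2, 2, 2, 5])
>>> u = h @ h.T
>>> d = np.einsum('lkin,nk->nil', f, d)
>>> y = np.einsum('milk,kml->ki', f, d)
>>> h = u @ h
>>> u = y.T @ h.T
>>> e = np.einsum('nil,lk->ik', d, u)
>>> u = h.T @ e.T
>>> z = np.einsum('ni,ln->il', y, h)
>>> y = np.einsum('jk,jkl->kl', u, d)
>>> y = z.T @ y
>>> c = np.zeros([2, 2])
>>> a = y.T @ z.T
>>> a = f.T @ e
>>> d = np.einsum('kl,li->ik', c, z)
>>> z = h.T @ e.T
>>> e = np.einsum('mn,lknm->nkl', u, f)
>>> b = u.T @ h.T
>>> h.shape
(23, 5)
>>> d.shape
(23, 2)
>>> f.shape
(2, 2, 2, 5)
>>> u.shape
(5, 2)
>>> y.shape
(23, 2)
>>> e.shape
(2, 2, 2)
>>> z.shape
(5, 2)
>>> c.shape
(2, 2)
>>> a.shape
(5, 2, 2, 23)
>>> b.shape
(2, 23)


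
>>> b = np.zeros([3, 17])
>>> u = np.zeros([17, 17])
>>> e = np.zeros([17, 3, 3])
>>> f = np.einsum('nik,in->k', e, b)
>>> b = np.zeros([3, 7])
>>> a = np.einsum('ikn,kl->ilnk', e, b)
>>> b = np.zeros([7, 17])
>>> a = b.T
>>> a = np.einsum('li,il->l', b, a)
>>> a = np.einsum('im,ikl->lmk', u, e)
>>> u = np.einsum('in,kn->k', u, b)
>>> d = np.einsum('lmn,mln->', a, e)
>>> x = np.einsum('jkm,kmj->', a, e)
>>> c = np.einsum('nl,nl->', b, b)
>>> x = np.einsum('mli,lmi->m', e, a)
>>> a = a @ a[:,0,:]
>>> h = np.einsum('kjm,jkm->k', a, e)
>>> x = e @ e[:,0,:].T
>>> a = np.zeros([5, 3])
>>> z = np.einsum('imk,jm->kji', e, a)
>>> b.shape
(7, 17)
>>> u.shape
(7,)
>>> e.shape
(17, 3, 3)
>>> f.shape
(3,)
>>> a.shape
(5, 3)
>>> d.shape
()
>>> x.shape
(17, 3, 17)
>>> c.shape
()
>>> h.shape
(3,)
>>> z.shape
(3, 5, 17)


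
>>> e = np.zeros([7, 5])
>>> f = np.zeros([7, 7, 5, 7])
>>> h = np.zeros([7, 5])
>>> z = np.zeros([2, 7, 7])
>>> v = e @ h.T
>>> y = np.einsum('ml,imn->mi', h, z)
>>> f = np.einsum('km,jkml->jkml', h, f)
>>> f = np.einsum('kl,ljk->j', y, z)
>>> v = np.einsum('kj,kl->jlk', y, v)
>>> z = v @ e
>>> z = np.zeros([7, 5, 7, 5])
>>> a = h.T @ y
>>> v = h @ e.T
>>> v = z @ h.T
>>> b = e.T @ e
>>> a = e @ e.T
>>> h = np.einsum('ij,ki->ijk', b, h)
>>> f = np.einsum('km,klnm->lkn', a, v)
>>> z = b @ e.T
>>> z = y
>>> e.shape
(7, 5)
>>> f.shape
(5, 7, 7)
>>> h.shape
(5, 5, 7)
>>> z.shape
(7, 2)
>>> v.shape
(7, 5, 7, 7)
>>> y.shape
(7, 2)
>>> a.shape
(7, 7)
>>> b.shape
(5, 5)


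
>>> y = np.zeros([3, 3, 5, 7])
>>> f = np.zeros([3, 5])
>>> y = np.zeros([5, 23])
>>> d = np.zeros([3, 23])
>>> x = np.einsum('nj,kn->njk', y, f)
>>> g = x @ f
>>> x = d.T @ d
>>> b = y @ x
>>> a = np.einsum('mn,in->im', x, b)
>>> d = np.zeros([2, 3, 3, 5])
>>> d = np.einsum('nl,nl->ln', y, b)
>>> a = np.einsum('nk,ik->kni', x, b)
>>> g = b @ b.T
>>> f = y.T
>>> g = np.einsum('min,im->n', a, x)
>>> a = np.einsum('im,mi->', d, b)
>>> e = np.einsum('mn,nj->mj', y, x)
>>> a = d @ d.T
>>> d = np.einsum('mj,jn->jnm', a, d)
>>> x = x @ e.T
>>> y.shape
(5, 23)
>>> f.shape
(23, 5)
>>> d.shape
(23, 5, 23)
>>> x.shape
(23, 5)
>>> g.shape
(5,)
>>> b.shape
(5, 23)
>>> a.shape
(23, 23)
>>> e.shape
(5, 23)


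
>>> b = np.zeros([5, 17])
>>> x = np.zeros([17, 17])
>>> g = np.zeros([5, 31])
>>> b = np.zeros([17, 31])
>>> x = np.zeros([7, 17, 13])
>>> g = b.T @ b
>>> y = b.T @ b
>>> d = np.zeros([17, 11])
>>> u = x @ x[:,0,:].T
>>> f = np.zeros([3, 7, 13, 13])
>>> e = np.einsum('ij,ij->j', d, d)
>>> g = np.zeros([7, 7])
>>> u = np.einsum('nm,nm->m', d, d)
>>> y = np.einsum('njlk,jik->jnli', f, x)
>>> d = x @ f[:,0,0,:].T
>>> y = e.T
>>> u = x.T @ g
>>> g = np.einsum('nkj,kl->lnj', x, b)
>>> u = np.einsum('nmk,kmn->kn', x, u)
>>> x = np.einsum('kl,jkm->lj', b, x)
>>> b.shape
(17, 31)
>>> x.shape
(31, 7)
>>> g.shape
(31, 7, 13)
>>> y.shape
(11,)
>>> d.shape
(7, 17, 3)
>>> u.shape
(13, 7)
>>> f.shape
(3, 7, 13, 13)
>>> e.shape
(11,)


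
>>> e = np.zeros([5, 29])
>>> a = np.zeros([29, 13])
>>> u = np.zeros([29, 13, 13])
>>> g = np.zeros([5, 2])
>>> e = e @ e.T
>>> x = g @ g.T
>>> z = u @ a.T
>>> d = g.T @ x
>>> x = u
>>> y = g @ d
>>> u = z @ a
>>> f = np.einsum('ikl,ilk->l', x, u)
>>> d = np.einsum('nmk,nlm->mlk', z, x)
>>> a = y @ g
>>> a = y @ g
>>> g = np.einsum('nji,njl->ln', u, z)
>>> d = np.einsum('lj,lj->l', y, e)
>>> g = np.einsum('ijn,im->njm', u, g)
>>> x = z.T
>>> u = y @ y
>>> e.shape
(5, 5)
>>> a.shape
(5, 2)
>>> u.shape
(5, 5)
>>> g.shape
(13, 13, 29)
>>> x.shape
(29, 13, 29)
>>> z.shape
(29, 13, 29)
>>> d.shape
(5,)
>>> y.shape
(5, 5)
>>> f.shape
(13,)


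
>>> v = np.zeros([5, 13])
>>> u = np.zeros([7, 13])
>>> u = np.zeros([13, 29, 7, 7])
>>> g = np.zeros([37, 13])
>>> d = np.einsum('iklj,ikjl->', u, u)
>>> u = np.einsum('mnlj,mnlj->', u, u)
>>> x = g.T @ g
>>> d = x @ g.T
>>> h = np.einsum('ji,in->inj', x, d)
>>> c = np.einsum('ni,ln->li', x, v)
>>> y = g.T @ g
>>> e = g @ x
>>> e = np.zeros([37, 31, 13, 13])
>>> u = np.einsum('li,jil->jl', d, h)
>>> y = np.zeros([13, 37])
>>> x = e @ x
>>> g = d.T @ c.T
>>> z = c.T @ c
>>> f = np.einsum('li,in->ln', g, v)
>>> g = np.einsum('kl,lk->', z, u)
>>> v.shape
(5, 13)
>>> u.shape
(13, 13)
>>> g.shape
()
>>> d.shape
(13, 37)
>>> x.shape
(37, 31, 13, 13)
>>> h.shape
(13, 37, 13)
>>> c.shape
(5, 13)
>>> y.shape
(13, 37)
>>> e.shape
(37, 31, 13, 13)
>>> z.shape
(13, 13)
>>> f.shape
(37, 13)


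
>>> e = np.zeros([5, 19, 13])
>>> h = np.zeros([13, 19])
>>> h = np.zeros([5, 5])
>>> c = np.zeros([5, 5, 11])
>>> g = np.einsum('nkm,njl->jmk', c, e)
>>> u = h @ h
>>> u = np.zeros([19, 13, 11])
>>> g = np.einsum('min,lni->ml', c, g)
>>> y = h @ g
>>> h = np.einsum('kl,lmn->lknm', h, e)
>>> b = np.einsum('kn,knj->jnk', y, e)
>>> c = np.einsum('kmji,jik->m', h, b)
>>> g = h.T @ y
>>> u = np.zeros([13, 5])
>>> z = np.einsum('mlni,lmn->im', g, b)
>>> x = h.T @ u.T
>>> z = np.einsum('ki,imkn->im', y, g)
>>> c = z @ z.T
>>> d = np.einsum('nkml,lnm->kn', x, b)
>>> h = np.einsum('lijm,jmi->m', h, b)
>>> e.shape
(5, 19, 13)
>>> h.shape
(19,)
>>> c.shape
(19, 19)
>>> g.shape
(19, 13, 5, 19)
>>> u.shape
(13, 5)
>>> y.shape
(5, 19)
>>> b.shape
(13, 19, 5)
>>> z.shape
(19, 13)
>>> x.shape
(19, 13, 5, 13)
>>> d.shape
(13, 19)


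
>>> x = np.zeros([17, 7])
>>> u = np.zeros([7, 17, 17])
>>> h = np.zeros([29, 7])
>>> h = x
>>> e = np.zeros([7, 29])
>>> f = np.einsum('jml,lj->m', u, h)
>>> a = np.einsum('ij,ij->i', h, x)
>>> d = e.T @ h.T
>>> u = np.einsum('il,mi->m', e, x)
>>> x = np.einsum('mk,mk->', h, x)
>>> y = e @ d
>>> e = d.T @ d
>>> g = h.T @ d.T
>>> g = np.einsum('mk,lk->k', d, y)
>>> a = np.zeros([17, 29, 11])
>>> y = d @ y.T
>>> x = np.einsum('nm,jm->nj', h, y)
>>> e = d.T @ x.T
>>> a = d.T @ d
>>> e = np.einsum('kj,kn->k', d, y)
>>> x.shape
(17, 29)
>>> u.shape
(17,)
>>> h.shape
(17, 7)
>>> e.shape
(29,)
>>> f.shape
(17,)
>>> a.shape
(17, 17)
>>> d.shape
(29, 17)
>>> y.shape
(29, 7)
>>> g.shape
(17,)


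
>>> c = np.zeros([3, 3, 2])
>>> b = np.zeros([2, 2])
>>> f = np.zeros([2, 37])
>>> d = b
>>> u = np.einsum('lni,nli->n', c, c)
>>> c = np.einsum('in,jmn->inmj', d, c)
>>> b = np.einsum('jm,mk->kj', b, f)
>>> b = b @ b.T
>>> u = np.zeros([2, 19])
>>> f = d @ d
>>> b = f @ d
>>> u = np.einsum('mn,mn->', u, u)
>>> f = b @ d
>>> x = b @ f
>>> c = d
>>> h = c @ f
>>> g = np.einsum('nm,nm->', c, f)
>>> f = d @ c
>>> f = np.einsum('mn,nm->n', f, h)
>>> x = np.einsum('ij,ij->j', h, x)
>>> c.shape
(2, 2)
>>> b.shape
(2, 2)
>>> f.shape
(2,)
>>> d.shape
(2, 2)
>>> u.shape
()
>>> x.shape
(2,)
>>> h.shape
(2, 2)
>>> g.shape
()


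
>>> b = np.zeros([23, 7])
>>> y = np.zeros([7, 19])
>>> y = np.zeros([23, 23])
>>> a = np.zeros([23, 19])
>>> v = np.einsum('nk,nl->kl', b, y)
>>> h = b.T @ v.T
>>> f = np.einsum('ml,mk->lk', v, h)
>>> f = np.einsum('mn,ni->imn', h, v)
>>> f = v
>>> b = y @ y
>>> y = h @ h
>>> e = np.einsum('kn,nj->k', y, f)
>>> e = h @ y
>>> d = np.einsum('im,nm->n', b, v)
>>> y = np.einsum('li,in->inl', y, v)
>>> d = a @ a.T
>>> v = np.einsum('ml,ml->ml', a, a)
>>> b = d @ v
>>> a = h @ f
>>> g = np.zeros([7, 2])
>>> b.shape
(23, 19)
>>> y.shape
(7, 23, 7)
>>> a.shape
(7, 23)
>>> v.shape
(23, 19)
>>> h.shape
(7, 7)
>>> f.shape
(7, 23)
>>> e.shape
(7, 7)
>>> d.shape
(23, 23)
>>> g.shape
(7, 2)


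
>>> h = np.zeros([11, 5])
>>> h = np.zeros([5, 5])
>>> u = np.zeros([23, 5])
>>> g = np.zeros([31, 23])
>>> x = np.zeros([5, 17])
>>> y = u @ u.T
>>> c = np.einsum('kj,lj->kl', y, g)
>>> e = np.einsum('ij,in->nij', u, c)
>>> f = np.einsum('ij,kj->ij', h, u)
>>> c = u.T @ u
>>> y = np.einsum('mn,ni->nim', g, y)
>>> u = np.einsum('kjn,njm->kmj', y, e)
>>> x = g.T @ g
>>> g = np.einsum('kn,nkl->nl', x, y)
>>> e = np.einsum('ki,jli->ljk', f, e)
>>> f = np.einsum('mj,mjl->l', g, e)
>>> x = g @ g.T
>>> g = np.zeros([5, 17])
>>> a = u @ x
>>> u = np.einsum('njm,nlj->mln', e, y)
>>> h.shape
(5, 5)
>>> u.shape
(5, 23, 23)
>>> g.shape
(5, 17)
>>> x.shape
(23, 23)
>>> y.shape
(23, 23, 31)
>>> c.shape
(5, 5)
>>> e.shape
(23, 31, 5)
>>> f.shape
(5,)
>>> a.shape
(23, 5, 23)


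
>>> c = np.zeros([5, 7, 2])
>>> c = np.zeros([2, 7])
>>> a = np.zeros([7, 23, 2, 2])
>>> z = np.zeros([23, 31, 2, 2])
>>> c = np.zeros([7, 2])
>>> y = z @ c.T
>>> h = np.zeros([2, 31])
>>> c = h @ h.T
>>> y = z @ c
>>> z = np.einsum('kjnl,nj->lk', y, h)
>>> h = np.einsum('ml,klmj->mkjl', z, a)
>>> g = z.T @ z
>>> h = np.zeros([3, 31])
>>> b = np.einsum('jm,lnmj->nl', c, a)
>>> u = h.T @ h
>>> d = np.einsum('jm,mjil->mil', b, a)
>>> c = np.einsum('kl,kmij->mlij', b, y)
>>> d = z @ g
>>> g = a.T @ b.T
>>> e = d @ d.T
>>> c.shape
(31, 7, 2, 2)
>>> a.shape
(7, 23, 2, 2)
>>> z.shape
(2, 23)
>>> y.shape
(23, 31, 2, 2)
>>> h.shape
(3, 31)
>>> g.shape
(2, 2, 23, 23)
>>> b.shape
(23, 7)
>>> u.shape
(31, 31)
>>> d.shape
(2, 23)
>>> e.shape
(2, 2)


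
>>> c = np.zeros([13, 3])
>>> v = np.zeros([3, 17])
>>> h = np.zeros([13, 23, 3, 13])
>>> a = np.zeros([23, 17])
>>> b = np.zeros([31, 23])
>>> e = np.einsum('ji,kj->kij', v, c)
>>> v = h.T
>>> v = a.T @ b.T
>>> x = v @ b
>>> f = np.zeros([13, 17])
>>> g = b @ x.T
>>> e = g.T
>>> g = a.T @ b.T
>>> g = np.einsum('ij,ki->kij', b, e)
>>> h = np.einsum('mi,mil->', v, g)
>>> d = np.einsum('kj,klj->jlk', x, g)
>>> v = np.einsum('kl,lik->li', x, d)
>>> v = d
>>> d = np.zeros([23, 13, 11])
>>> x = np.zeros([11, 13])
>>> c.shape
(13, 3)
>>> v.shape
(23, 31, 17)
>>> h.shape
()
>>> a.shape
(23, 17)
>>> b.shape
(31, 23)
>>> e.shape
(17, 31)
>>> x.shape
(11, 13)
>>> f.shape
(13, 17)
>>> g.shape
(17, 31, 23)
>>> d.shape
(23, 13, 11)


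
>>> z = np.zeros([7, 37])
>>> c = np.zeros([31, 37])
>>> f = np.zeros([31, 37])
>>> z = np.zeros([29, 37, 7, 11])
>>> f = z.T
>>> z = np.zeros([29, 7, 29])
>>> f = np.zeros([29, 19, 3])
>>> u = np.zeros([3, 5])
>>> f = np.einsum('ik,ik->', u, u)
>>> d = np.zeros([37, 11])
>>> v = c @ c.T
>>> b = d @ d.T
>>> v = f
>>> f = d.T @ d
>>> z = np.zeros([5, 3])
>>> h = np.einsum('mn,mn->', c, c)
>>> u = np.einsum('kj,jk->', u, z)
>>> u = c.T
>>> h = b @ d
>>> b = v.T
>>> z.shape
(5, 3)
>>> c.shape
(31, 37)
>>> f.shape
(11, 11)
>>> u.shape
(37, 31)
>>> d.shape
(37, 11)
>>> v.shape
()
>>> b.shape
()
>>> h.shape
(37, 11)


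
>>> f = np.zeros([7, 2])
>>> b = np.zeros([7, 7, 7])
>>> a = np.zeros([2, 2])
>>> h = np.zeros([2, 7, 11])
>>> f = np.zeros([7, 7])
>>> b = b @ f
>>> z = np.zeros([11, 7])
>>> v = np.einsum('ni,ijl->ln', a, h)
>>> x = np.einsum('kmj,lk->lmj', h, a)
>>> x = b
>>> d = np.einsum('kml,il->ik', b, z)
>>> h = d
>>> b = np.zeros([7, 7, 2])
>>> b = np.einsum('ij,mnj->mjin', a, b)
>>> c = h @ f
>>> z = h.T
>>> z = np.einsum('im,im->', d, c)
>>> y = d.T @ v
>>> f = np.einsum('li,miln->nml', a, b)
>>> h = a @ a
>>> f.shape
(7, 7, 2)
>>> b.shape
(7, 2, 2, 7)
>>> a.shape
(2, 2)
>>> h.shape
(2, 2)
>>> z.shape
()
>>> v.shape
(11, 2)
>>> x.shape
(7, 7, 7)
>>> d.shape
(11, 7)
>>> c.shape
(11, 7)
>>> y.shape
(7, 2)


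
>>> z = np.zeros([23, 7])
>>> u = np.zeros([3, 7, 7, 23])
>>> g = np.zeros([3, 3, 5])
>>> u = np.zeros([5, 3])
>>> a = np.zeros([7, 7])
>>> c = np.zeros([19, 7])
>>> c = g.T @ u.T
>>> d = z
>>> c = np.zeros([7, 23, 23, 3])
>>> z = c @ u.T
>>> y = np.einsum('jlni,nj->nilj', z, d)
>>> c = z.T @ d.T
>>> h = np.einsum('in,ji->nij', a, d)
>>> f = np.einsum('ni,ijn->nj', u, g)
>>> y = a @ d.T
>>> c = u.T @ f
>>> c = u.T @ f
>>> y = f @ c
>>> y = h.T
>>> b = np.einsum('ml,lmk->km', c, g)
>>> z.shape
(7, 23, 23, 5)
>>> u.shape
(5, 3)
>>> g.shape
(3, 3, 5)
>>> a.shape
(7, 7)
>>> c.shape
(3, 3)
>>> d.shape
(23, 7)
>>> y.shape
(23, 7, 7)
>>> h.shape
(7, 7, 23)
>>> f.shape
(5, 3)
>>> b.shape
(5, 3)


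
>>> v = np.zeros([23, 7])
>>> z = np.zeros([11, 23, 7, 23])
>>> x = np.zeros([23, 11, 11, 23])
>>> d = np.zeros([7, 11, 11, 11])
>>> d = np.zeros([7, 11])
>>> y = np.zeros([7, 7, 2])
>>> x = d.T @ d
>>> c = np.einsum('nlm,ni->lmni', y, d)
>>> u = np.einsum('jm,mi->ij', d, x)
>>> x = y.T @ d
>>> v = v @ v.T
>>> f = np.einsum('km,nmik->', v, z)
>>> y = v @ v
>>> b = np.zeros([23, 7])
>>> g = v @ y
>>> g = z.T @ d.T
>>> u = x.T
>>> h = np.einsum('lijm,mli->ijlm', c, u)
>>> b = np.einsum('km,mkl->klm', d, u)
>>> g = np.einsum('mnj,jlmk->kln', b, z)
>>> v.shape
(23, 23)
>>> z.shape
(11, 23, 7, 23)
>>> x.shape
(2, 7, 11)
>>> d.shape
(7, 11)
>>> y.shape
(23, 23)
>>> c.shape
(7, 2, 7, 11)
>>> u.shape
(11, 7, 2)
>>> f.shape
()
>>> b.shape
(7, 2, 11)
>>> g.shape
(23, 23, 2)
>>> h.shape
(2, 7, 7, 11)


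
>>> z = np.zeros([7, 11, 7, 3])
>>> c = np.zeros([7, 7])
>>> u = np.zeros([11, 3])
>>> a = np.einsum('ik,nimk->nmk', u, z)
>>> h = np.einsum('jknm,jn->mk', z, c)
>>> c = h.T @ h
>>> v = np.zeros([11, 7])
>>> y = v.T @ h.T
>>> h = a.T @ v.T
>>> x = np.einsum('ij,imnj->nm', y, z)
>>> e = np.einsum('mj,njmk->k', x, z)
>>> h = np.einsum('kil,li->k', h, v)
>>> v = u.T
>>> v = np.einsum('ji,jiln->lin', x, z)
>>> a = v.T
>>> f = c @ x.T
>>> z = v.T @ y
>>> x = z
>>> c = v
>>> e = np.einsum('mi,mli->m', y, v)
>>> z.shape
(3, 11, 3)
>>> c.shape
(7, 11, 3)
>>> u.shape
(11, 3)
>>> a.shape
(3, 11, 7)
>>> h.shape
(3,)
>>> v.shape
(7, 11, 3)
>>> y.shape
(7, 3)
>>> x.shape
(3, 11, 3)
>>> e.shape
(7,)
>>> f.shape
(11, 7)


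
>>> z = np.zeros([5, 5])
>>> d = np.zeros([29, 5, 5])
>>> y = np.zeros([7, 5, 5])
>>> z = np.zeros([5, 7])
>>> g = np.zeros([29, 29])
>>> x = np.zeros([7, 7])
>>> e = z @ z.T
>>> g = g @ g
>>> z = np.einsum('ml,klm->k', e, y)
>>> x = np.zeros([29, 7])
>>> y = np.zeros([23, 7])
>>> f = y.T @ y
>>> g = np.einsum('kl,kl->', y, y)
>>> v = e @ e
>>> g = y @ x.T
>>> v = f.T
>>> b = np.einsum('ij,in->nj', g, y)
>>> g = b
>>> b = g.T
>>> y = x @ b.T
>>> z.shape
(7,)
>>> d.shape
(29, 5, 5)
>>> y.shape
(29, 29)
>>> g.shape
(7, 29)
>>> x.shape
(29, 7)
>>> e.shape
(5, 5)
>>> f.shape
(7, 7)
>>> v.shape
(7, 7)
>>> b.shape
(29, 7)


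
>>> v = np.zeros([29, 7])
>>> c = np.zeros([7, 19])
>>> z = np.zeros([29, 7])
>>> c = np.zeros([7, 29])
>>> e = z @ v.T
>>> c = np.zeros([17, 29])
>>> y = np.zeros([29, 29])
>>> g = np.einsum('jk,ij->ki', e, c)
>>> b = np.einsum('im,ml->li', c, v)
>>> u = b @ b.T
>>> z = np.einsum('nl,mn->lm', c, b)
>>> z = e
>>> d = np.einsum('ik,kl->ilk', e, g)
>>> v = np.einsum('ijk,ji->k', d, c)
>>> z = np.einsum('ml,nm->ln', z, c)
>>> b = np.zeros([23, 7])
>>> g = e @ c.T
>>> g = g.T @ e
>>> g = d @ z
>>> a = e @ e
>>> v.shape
(29,)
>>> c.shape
(17, 29)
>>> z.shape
(29, 17)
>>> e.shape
(29, 29)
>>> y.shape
(29, 29)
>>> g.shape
(29, 17, 17)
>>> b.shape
(23, 7)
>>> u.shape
(7, 7)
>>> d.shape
(29, 17, 29)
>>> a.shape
(29, 29)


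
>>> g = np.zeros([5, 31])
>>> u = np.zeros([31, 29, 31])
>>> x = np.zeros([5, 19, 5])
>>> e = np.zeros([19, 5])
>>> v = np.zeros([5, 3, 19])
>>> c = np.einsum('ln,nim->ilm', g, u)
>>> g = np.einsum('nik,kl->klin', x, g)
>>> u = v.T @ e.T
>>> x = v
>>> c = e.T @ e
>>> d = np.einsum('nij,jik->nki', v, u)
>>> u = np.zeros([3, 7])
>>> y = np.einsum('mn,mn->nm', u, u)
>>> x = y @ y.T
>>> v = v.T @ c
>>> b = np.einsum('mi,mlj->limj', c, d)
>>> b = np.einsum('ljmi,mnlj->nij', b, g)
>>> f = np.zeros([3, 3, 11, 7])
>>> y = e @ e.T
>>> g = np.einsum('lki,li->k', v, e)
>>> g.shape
(3,)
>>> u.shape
(3, 7)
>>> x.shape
(7, 7)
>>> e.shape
(19, 5)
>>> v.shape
(19, 3, 5)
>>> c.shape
(5, 5)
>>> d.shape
(5, 19, 3)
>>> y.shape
(19, 19)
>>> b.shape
(31, 3, 5)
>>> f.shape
(3, 3, 11, 7)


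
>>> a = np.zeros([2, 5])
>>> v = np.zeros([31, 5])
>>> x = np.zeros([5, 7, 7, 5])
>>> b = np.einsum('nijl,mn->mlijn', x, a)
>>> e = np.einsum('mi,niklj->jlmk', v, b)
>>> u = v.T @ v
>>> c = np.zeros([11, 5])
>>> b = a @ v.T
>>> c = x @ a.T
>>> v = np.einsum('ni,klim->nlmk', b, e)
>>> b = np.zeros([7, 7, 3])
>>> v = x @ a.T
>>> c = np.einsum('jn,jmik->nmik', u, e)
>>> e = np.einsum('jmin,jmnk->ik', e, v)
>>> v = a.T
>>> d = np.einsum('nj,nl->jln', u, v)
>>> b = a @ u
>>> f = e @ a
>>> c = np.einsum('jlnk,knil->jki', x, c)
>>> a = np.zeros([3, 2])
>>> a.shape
(3, 2)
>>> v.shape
(5, 2)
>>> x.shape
(5, 7, 7, 5)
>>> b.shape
(2, 5)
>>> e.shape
(31, 2)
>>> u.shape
(5, 5)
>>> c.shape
(5, 5, 31)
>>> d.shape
(5, 2, 5)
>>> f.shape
(31, 5)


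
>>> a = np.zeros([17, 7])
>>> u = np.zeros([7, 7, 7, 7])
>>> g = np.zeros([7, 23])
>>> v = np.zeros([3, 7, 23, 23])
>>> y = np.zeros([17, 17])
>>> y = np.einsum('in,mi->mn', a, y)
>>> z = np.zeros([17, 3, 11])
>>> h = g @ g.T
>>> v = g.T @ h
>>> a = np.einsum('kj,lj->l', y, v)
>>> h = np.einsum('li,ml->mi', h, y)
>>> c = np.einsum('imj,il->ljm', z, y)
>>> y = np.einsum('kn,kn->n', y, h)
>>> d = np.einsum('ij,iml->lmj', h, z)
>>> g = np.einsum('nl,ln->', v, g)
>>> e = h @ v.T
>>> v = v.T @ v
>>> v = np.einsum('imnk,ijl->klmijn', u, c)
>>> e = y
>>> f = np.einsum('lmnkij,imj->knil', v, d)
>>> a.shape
(23,)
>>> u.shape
(7, 7, 7, 7)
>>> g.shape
()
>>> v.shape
(7, 3, 7, 7, 11, 7)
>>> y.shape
(7,)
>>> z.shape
(17, 3, 11)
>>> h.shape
(17, 7)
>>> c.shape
(7, 11, 3)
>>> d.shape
(11, 3, 7)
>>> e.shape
(7,)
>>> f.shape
(7, 7, 11, 7)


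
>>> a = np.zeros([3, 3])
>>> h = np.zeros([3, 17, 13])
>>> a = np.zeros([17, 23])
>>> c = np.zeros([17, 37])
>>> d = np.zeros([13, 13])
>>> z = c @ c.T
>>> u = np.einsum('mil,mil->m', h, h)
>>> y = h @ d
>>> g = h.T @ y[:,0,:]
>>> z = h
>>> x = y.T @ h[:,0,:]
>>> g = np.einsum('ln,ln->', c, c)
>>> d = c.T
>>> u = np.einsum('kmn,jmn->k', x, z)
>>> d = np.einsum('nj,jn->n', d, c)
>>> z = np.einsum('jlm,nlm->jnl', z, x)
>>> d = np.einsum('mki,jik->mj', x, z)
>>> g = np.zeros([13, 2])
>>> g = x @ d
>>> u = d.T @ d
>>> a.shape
(17, 23)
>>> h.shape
(3, 17, 13)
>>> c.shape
(17, 37)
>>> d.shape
(13, 3)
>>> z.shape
(3, 13, 17)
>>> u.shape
(3, 3)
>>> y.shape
(3, 17, 13)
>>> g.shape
(13, 17, 3)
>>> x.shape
(13, 17, 13)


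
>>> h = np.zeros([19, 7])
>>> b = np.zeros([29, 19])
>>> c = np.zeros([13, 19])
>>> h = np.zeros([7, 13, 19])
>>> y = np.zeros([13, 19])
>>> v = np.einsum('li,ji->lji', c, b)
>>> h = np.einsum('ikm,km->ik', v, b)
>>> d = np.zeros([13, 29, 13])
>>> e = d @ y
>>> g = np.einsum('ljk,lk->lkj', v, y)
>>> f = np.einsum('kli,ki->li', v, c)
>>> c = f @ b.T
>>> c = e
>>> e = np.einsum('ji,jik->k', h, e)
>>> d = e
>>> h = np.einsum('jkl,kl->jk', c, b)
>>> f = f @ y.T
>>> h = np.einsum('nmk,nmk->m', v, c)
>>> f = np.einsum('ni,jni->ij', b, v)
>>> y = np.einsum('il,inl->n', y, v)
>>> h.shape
(29,)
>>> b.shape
(29, 19)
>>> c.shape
(13, 29, 19)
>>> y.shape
(29,)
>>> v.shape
(13, 29, 19)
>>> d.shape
(19,)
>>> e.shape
(19,)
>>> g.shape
(13, 19, 29)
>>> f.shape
(19, 13)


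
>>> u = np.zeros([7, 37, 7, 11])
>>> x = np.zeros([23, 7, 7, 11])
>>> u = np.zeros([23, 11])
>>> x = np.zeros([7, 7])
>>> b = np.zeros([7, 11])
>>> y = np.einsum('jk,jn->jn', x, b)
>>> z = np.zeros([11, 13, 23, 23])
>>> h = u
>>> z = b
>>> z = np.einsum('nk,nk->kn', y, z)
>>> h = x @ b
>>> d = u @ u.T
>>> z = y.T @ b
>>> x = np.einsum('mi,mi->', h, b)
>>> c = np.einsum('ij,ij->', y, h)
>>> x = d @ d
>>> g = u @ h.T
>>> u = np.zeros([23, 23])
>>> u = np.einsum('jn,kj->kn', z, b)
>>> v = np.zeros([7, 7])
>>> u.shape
(7, 11)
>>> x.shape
(23, 23)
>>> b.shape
(7, 11)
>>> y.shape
(7, 11)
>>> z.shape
(11, 11)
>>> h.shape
(7, 11)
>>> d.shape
(23, 23)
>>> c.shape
()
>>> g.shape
(23, 7)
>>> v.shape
(7, 7)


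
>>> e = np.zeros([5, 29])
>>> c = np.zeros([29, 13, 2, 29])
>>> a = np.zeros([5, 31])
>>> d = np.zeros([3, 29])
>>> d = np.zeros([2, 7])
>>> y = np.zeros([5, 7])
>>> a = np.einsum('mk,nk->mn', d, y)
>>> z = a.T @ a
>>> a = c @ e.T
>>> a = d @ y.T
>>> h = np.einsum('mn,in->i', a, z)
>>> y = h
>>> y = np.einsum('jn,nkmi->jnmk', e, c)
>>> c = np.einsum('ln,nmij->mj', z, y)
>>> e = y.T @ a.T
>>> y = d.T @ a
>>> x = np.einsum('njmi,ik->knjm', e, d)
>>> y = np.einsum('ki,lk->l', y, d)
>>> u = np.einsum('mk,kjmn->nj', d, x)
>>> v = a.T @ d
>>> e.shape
(13, 2, 29, 2)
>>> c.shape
(29, 13)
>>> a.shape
(2, 5)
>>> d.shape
(2, 7)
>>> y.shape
(2,)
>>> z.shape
(5, 5)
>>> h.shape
(5,)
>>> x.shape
(7, 13, 2, 29)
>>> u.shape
(29, 13)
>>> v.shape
(5, 7)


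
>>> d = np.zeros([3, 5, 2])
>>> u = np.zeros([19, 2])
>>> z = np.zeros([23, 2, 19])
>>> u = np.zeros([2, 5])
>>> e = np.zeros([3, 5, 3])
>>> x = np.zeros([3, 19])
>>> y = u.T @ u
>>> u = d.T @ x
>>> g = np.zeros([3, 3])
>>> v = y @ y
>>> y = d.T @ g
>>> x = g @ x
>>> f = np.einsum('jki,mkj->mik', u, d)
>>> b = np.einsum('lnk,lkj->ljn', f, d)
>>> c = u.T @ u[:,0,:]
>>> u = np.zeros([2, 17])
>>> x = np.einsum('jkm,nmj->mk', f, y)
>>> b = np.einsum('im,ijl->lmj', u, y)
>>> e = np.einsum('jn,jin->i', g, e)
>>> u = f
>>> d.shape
(3, 5, 2)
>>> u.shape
(3, 19, 5)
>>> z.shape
(23, 2, 19)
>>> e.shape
(5,)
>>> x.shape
(5, 19)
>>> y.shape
(2, 5, 3)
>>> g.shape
(3, 3)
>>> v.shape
(5, 5)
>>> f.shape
(3, 19, 5)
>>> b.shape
(3, 17, 5)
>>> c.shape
(19, 5, 19)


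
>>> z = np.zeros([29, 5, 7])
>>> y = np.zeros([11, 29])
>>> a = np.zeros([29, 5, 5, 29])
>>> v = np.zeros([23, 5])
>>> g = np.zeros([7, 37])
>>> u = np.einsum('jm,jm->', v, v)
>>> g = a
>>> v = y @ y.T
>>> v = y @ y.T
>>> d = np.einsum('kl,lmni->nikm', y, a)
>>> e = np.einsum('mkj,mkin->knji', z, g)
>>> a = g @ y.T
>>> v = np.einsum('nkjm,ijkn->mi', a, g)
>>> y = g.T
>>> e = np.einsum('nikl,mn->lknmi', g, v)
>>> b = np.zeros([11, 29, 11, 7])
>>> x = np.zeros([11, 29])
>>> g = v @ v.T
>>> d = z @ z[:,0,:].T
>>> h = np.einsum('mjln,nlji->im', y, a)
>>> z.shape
(29, 5, 7)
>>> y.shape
(29, 5, 5, 29)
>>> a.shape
(29, 5, 5, 11)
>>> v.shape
(11, 29)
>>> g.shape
(11, 11)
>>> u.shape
()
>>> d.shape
(29, 5, 29)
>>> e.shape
(29, 5, 29, 11, 5)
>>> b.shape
(11, 29, 11, 7)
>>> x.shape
(11, 29)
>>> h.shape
(11, 29)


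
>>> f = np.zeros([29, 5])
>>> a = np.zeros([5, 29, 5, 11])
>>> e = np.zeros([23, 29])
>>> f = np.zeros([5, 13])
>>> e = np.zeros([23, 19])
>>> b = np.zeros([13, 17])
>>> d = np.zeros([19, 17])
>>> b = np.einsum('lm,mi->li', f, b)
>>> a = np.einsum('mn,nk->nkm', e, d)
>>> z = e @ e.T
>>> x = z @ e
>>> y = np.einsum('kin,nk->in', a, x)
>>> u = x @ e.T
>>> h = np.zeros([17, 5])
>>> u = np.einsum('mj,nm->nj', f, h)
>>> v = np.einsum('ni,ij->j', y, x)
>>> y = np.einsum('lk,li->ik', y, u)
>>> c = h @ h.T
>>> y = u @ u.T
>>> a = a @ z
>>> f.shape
(5, 13)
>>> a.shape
(19, 17, 23)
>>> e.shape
(23, 19)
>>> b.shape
(5, 17)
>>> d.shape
(19, 17)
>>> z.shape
(23, 23)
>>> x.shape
(23, 19)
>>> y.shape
(17, 17)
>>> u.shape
(17, 13)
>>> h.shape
(17, 5)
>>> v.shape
(19,)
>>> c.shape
(17, 17)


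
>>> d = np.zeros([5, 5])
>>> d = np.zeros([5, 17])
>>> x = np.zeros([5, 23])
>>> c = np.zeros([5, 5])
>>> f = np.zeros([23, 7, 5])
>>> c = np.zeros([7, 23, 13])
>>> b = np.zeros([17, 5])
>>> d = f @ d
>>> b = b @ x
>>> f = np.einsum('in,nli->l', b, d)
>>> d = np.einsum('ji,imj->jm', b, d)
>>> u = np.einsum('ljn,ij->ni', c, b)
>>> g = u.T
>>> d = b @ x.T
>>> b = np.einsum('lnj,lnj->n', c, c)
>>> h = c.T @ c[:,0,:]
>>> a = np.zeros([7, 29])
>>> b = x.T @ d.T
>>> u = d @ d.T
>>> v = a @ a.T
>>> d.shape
(17, 5)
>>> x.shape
(5, 23)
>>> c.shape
(7, 23, 13)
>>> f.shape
(7,)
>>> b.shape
(23, 17)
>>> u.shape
(17, 17)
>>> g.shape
(17, 13)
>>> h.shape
(13, 23, 13)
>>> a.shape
(7, 29)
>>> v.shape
(7, 7)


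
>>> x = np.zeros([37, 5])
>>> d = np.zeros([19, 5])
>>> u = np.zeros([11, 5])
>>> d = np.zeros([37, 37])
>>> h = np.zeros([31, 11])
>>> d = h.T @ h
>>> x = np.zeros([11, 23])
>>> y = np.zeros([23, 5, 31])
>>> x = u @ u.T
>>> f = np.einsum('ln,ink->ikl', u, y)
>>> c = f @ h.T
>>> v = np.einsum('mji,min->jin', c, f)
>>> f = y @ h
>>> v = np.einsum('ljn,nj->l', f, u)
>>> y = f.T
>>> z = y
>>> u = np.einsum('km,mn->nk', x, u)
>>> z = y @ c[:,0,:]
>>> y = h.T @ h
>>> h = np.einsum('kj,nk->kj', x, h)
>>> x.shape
(11, 11)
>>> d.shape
(11, 11)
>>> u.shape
(5, 11)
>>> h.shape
(11, 11)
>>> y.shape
(11, 11)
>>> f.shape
(23, 5, 11)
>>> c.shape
(23, 31, 31)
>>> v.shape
(23,)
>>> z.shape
(11, 5, 31)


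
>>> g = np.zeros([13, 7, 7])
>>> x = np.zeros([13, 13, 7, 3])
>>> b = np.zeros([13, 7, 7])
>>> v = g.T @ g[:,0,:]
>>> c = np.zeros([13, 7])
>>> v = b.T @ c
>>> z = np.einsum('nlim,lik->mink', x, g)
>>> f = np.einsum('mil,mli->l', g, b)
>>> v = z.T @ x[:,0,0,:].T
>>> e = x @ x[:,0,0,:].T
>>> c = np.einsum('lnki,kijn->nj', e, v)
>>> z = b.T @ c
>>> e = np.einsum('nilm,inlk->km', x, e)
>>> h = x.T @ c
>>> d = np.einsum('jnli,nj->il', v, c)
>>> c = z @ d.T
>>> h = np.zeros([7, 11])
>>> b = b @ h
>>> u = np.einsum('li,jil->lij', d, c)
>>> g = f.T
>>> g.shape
(7,)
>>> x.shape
(13, 13, 7, 3)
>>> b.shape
(13, 7, 11)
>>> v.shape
(7, 13, 7, 13)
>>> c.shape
(7, 7, 13)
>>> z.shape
(7, 7, 7)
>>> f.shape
(7,)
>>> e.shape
(13, 3)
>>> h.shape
(7, 11)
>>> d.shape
(13, 7)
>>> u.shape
(13, 7, 7)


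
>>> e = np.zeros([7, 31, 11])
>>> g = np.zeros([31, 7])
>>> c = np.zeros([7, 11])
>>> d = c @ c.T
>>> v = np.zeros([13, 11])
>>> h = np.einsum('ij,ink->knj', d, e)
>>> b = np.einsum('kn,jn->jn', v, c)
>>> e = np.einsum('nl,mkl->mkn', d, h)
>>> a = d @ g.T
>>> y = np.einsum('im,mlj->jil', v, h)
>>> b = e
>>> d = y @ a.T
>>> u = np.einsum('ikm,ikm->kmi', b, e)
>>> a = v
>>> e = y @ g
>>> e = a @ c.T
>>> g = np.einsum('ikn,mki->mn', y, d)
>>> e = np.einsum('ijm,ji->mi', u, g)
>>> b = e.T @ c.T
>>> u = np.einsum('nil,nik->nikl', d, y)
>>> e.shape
(11, 31)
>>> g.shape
(7, 31)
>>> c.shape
(7, 11)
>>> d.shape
(7, 13, 7)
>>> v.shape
(13, 11)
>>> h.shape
(11, 31, 7)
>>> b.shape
(31, 7)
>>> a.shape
(13, 11)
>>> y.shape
(7, 13, 31)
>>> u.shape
(7, 13, 31, 7)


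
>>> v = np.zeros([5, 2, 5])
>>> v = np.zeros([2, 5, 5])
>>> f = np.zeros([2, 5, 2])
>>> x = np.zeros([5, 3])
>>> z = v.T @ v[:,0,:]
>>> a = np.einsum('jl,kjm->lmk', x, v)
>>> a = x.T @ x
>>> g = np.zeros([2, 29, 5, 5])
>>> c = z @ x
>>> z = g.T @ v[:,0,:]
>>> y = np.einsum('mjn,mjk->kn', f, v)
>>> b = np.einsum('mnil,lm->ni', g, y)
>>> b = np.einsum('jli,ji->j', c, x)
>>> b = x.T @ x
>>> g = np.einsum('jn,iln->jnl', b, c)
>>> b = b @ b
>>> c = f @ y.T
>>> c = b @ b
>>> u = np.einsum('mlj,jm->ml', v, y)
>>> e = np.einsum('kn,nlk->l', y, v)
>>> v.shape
(2, 5, 5)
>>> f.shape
(2, 5, 2)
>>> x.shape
(5, 3)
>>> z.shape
(5, 5, 29, 5)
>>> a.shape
(3, 3)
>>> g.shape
(3, 3, 5)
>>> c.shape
(3, 3)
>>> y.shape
(5, 2)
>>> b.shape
(3, 3)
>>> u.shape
(2, 5)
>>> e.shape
(5,)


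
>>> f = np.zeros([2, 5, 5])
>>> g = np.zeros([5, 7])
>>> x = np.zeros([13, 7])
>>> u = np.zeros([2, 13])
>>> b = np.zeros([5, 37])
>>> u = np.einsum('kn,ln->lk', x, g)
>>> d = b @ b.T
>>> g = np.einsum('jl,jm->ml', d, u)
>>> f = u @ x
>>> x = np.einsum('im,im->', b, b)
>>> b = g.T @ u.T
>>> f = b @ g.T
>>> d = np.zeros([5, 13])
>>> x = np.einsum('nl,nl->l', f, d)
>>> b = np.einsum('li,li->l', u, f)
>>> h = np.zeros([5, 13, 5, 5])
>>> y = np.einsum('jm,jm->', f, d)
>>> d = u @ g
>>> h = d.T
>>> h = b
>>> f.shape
(5, 13)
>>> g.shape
(13, 5)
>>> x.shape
(13,)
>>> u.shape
(5, 13)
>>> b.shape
(5,)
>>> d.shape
(5, 5)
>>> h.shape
(5,)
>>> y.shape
()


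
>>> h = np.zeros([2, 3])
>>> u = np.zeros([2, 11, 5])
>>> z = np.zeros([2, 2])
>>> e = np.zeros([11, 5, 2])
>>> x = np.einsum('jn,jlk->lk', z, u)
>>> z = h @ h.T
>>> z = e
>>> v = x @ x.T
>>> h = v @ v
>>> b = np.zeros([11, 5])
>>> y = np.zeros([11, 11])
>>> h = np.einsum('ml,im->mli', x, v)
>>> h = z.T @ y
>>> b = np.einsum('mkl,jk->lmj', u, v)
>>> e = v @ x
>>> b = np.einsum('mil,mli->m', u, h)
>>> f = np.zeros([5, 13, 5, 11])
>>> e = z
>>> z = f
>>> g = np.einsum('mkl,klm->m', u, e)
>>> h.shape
(2, 5, 11)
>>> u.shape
(2, 11, 5)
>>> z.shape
(5, 13, 5, 11)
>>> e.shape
(11, 5, 2)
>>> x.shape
(11, 5)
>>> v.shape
(11, 11)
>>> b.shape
(2,)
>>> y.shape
(11, 11)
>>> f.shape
(5, 13, 5, 11)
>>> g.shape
(2,)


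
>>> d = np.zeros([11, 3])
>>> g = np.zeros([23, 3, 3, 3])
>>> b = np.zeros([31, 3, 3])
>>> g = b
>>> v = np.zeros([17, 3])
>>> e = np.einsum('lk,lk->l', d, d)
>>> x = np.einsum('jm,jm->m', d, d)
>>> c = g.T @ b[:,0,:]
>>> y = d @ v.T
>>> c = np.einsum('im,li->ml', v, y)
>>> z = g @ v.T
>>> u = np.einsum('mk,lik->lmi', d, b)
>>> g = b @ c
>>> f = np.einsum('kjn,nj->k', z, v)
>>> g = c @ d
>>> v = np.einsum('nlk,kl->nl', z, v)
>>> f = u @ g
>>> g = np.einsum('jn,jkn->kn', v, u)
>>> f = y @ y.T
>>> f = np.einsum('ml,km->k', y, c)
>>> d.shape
(11, 3)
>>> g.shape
(11, 3)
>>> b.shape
(31, 3, 3)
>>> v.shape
(31, 3)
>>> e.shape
(11,)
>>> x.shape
(3,)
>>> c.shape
(3, 11)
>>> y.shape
(11, 17)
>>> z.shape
(31, 3, 17)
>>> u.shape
(31, 11, 3)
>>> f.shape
(3,)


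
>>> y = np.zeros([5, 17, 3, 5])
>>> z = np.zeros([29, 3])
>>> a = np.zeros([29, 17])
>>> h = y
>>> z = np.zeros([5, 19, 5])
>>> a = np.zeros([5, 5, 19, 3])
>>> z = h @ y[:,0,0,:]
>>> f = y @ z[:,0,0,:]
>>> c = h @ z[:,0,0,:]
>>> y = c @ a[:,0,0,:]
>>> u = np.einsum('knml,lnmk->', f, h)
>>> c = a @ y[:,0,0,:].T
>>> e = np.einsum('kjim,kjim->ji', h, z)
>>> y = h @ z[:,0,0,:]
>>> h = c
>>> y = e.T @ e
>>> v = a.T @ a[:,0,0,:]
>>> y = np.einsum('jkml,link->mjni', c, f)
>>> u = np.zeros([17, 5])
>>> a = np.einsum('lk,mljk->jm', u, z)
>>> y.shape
(19, 5, 3, 17)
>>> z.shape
(5, 17, 3, 5)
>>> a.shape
(3, 5)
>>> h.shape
(5, 5, 19, 5)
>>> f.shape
(5, 17, 3, 5)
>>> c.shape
(5, 5, 19, 5)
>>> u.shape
(17, 5)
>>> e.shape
(17, 3)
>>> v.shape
(3, 19, 5, 3)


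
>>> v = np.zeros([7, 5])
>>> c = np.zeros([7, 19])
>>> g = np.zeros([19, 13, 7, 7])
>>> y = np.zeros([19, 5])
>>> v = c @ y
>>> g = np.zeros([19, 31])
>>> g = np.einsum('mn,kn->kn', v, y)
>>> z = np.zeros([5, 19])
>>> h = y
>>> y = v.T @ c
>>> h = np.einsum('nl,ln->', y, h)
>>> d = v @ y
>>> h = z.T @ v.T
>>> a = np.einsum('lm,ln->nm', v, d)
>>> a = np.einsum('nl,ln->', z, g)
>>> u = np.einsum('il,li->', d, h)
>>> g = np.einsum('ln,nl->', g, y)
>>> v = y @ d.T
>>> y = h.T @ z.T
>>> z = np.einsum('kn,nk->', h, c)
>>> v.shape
(5, 7)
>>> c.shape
(7, 19)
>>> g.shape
()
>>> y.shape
(7, 5)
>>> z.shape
()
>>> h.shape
(19, 7)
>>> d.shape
(7, 19)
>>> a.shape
()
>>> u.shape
()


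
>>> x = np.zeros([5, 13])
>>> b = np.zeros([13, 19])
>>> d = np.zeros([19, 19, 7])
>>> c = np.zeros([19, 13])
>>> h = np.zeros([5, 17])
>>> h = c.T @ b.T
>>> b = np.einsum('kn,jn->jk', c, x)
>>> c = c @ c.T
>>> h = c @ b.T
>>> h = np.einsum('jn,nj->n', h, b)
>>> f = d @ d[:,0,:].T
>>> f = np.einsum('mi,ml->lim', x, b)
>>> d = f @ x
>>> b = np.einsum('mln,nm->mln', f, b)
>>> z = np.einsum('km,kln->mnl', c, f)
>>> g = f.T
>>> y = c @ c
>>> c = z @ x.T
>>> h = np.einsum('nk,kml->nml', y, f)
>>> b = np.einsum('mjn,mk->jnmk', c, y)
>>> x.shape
(5, 13)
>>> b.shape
(5, 5, 19, 19)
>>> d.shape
(19, 13, 13)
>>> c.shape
(19, 5, 5)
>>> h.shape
(19, 13, 5)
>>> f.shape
(19, 13, 5)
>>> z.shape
(19, 5, 13)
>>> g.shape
(5, 13, 19)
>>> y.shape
(19, 19)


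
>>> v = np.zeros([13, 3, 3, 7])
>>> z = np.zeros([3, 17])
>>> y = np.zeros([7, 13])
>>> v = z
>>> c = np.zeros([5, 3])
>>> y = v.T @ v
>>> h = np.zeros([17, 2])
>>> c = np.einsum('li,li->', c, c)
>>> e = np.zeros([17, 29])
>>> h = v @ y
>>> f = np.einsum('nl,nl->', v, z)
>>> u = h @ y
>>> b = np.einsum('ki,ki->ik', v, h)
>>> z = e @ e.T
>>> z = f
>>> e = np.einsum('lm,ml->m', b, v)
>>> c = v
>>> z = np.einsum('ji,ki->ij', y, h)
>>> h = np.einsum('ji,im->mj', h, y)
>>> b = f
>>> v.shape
(3, 17)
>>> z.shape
(17, 17)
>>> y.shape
(17, 17)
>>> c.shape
(3, 17)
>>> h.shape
(17, 3)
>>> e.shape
(3,)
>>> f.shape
()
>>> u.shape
(3, 17)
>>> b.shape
()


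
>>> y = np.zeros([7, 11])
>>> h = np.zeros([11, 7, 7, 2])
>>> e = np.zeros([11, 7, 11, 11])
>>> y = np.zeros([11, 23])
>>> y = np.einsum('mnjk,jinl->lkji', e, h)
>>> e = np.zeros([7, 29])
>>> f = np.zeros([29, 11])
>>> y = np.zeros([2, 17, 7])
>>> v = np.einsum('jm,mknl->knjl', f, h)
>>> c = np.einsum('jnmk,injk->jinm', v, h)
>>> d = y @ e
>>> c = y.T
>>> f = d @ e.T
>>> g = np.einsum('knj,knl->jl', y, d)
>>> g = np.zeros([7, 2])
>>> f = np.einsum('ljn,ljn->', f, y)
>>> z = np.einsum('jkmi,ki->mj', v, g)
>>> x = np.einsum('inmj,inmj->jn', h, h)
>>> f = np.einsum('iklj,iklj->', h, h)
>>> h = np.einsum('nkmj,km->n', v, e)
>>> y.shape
(2, 17, 7)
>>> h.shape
(7,)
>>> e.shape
(7, 29)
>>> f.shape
()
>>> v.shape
(7, 7, 29, 2)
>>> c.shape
(7, 17, 2)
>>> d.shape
(2, 17, 29)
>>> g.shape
(7, 2)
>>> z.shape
(29, 7)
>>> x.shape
(2, 7)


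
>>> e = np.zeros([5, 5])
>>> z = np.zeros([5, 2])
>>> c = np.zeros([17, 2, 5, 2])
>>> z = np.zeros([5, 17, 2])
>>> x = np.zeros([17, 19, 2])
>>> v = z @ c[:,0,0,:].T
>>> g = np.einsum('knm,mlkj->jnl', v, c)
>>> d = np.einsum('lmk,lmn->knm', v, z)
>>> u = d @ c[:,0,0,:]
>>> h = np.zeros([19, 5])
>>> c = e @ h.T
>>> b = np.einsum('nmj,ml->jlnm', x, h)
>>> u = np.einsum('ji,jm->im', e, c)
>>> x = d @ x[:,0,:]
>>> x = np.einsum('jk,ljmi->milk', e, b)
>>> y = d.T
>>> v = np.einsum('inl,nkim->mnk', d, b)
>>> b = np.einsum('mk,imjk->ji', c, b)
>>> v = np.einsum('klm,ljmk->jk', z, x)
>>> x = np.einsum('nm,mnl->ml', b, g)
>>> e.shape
(5, 5)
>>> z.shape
(5, 17, 2)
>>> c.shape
(5, 19)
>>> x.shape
(2, 2)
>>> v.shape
(19, 5)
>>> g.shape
(2, 17, 2)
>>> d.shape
(17, 2, 17)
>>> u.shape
(5, 19)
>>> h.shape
(19, 5)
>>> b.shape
(17, 2)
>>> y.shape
(17, 2, 17)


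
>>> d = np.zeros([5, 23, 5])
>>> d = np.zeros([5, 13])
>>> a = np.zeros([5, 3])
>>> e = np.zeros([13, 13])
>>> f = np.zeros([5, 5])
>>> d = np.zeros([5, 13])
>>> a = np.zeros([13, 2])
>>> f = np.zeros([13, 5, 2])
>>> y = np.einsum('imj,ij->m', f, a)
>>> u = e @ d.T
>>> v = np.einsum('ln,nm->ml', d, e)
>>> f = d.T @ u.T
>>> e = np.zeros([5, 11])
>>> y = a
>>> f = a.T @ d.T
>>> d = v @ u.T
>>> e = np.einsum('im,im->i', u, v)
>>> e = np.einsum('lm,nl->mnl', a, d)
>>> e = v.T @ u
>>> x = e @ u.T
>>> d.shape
(13, 13)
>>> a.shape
(13, 2)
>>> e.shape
(5, 5)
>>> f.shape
(2, 5)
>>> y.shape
(13, 2)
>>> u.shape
(13, 5)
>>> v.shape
(13, 5)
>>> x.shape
(5, 13)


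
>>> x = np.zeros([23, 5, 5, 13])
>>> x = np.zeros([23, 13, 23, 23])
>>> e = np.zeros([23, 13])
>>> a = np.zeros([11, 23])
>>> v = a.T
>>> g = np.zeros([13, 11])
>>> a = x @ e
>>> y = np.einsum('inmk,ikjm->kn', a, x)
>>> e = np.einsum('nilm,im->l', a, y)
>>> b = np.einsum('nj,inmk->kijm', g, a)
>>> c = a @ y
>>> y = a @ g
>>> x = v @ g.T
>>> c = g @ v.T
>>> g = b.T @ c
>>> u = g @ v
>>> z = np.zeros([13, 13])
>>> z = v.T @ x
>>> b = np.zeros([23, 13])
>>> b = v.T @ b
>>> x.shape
(23, 13)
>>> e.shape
(23,)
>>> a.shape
(23, 13, 23, 13)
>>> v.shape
(23, 11)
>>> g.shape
(23, 11, 23, 23)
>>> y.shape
(23, 13, 23, 11)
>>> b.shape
(11, 13)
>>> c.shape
(13, 23)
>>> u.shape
(23, 11, 23, 11)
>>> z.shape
(11, 13)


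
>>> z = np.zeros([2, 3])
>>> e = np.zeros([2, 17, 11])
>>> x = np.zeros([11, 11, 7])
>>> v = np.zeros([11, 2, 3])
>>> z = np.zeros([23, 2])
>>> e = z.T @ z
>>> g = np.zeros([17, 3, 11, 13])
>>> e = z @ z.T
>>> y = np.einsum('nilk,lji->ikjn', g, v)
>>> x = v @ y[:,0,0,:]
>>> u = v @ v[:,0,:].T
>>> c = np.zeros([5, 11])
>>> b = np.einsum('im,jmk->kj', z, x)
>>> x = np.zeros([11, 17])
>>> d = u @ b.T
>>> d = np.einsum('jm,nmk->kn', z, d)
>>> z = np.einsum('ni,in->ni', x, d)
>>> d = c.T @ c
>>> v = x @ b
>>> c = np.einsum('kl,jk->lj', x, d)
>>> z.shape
(11, 17)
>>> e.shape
(23, 23)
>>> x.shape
(11, 17)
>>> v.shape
(11, 11)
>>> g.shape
(17, 3, 11, 13)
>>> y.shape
(3, 13, 2, 17)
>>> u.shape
(11, 2, 11)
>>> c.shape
(17, 11)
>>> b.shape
(17, 11)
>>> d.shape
(11, 11)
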